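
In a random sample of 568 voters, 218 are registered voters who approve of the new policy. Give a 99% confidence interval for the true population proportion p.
(0.331, 0.436)

Proportion CI:
p̂ = 218/568 = 0.38380
SE = √(p̂(1-p̂)/n) = √(0.38380 · 0.61620 / 568) = 0.02041

z* = 2.576
Margin = z* · SE = 2.576 · 0.02041 = 0.0526

CI: 0.38380 ± 0.0526 = (0.331, 0.436)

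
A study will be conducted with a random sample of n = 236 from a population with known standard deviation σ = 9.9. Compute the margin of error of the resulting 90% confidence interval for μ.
Margin of error = 1.06

Margin of error = z* · σ/√n
= 1.645 · 9.9/√236
= 1.645 · 9.9/15.3623
= 1.06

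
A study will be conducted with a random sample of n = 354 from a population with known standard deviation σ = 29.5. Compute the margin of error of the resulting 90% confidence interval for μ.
Margin of error = 2.58

Margin of error = z* · σ/√n
= 1.645 · 29.5/√354
= 1.645 · 29.5/18.8149
= 2.58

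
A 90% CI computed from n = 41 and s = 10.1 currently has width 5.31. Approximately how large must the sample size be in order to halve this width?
n ≈ 164

CI width ∝ 1/√n
To reduce width by factor 2, need √n to grow by 2 → need 2² = 4 times as many samples.

Current: n = 41, width = 5.31
New: n = 164, width ≈ 2.61

Width reduced by factor of 5.31/2.61 = 2.03.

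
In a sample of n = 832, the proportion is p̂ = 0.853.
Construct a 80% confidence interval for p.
(0.837, 0.869)

Proportion CI:
SE = √(p̂(1-p̂)/n) = √(0.853 · 0.147 / 832) = 0.01228

z* = 1.282
Margin = z* · SE = 1.282 · 0.01228 = 0.0157

CI: 0.853 ± 0.0157 = (0.837, 0.869)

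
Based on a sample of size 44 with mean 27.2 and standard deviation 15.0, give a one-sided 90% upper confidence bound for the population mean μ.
μ ≤ 30.14

Upper bound (one-sided):
t* = 1.302 (one-sided for 90%)
Upper bound = x̄ + t* · s/√n = 27.2 + 1.302 · 15.0/√44 = 30.14

We are 90% confident that μ ≤ 30.14.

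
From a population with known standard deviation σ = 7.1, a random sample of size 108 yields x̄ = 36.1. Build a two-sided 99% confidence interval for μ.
(34.34, 37.86)

z-interval (σ known):
z* = 2.576 for 99% confidence

Margin of error = z* · σ/√n = 2.576 · 7.1/√108 = 1.76

CI: (36.1 - 1.76, 36.1 + 1.76) = (34.34, 37.86)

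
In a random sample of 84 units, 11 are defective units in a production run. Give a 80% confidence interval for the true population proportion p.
(0.084, 0.178)

Proportion CI:
p̂ = 11/84 = 0.13095
SE = √(p̂(1-p̂)/n) = √(0.13095 · 0.86905 / 84) = 0.03681

z* = 1.282
Margin = z* · SE = 1.282 · 0.03681 = 0.0472

CI: 0.13095 ± 0.0472 = (0.084, 0.178)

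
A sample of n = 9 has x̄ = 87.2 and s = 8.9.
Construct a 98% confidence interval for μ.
(78.61, 95.79)

t-interval (σ unknown):
df = n - 1 = 8
t* = 2.896 for 98% confidence

Margin of error = t* · s/√n = 2.896 · 8.9/√9 = 8.59

CI: (78.61, 95.79)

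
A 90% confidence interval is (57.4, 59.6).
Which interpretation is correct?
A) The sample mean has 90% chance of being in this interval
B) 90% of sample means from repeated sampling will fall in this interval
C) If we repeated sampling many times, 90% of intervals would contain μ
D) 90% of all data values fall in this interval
C

A) Wrong — x̄ is observed and sits in the interval by construction.
B) Wrong — coverage applies to intervals containing μ, not to future x̄ values.
C) Correct — this is the frequentist long-run coverage interpretation.
D) Wrong — a CI is about the parameter μ, not individual data values.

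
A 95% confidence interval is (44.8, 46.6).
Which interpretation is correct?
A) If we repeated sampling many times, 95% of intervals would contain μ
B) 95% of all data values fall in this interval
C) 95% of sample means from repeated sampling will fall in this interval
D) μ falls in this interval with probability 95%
A

A) Correct — this is the frequentist long-run coverage interpretation.
B) Wrong — a CI is about the parameter μ, not individual data values.
C) Wrong — coverage applies to intervals containing μ, not to future x̄ values.
D) Wrong — μ is fixed; the randomness lives in the interval, not in μ.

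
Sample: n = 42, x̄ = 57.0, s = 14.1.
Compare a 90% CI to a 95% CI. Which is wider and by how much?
95% CI is wider by 1.47

df = 41
90% CI: t* = 1.683, (53.34, 60.66), width = 2 · t* · s/√n = 7.32
95% CI: t* = 2.020, (52.61, 61.39), width = 2 · t* · s/√n = 8.79

The 95% CI is wider by 8.79 - 7.32 = 1.47.
Higher confidence requires a wider interval.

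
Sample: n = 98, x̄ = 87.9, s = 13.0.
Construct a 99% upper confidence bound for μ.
μ ≤ 91.01

Upper bound (one-sided):
t* = 2.365 (one-sided for 99%)
Upper bound = x̄ + t* · s/√n = 87.9 + 2.365 · 13.0/√98 = 91.01

We are 99% confident that μ ≤ 91.01.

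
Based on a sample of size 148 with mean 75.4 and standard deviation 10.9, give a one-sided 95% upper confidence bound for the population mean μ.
μ ≤ 76.88

Upper bound (one-sided):
t* = 1.655 (one-sided for 95%)
Upper bound = x̄ + t* · s/√n = 75.4 + 1.655 · 10.9/√148 = 76.88

We are 95% confident that μ ≤ 76.88.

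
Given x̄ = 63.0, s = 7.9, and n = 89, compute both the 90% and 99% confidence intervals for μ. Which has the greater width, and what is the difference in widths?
99% CI is wider by 1.63

df = 88
90% CI: t* = 1.662, (61.61, 64.39), width = 2 · t* · s/√n = 2.78
99% CI: t* = 2.633, (60.80, 65.20), width = 2 · t* · s/√n = 4.41

The 99% CI is wider by 4.41 - 2.78 = 1.63.
Higher confidence requires a wider interval.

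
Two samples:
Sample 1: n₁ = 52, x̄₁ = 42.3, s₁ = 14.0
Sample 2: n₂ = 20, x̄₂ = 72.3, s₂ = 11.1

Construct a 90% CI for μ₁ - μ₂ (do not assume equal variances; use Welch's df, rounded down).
(-35.30, -24.70)

Difference: x̄₁ - x̄₂ = -30.00
SE = √(s₁²/n₁ + s₂²/n₂) = √(14.0²/52 + 11.1²/20) = 3.1511
df = 43.32 → 43 (Welch–Satterthwaite, rounded down)
t* = 1.681

CI: -30.00 ± 1.681 · 3.1511 = -30.00 ± 5.30 = (-35.30, -24.70)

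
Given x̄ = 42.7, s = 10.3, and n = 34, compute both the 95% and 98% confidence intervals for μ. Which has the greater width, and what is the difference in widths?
98% CI is wider by 1.45

df = 33
95% CI: t* = 2.035, (39.11, 46.29), width = 2 · t* · s/√n = 7.19
98% CI: t* = 2.445, (38.38, 47.02), width = 2 · t* · s/√n = 8.64

The 98% CI is wider by 8.64 - 7.19 = 1.45.
Higher confidence requires a wider interval.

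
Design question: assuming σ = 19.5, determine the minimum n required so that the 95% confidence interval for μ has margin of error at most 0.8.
n ≥ 2283

For margin E ≤ 0.8:
n ≥ (z* · σ / E)²
n ≥ (1.960 · 19.5 / 0.8)²
n ≥ 2282.45

Minimum n = 2283 (rounding up)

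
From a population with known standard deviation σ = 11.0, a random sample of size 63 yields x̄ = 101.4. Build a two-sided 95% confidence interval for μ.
(98.68, 104.12)

z-interval (σ known):
z* = 1.960 for 95% confidence

Margin of error = z* · σ/√n = 1.960 · 11.0/√63 = 2.72

CI: (101.4 - 2.72, 101.4 + 2.72) = (98.68, 104.12)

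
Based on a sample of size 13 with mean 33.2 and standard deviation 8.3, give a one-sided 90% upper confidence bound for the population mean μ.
μ ≤ 36.32

Upper bound (one-sided):
t* = 1.356 (one-sided for 90%)
Upper bound = x̄ + t* · s/√n = 33.2 + 1.356 · 8.3/√13 = 36.32

We are 90% confident that μ ≤ 36.32.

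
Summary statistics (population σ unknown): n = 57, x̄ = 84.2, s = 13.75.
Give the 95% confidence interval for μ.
(80.55, 87.85)

t-interval (σ unknown):
df = n - 1 = 56
t* = 2.003 for 95% confidence

Margin of error = t* · s/√n = 2.003 · 13.75/√57 = 3.65

CI: (80.55, 87.85)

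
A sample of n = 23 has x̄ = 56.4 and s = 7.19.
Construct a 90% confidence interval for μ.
(53.83, 58.97)

t-interval (σ unknown):
df = n - 1 = 22
t* = 1.717 for 90% confidence

Margin of error = t* · s/√n = 1.717 · 7.19/√23 = 2.57

CI: (53.83, 58.97)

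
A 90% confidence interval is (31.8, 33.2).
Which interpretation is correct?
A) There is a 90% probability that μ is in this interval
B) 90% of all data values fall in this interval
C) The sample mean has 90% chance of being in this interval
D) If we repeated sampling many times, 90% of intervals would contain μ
D

A) Wrong — μ is fixed; the randomness lives in the interval, not in μ.
B) Wrong — a CI is about the parameter μ, not individual data values.
C) Wrong — x̄ is observed and sits in the interval by construction.
D) Correct — this is the frequentist long-run coverage interpretation.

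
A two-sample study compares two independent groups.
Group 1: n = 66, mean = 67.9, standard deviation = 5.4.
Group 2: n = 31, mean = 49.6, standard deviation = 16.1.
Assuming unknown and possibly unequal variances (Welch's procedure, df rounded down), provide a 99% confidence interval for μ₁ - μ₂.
(10.19, 26.41)

Difference: x̄₁ - x̄₂ = 18.30
SE = √(s₁²/n₁ + s₂²/n₂) = √(5.4²/66 + 16.1²/31) = 2.9671
df = 33.21 → 33 (Welch–Satterthwaite, rounded down)
t* = 2.733

CI: 18.30 ± 2.733 · 2.9671 = 18.30 ± 8.11 = (10.19, 26.41)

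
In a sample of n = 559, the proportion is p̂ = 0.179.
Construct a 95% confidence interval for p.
(0.147, 0.211)

Proportion CI:
SE = √(p̂(1-p̂)/n) = √(0.179 · 0.821 / 559) = 0.01621

z* = 1.960
Margin = z* · SE = 1.960 · 0.01621 = 0.0318

CI: 0.179 ± 0.0318 = (0.147, 0.211)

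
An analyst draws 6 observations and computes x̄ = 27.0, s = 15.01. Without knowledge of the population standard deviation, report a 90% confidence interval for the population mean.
(14.65, 39.35)

t-interval (σ unknown):
df = n - 1 = 5
t* = 2.015 for 90% confidence

Margin of error = t* · s/√n = 2.015 · 15.01/√6 = 12.35

CI: (14.65, 39.35)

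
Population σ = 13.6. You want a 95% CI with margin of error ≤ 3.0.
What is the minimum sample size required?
n ≥ 79

For margin E ≤ 3.0:
n ≥ (z* · σ / E)²
n ≥ (1.960 · 13.6 / 3.0)²
n ≥ 78.95

Minimum n = 79 (rounding up)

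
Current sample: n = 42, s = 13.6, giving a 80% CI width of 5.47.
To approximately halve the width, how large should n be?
n ≈ 168

CI width ∝ 1/√n
To reduce width by factor 2, need √n to grow by 2 → need 2² = 4 times as many samples.

Current: n = 42, width = 5.47
New: n = 168, width ≈ 2.70

Width reduced by factor of 5.47/2.70 = 2.03.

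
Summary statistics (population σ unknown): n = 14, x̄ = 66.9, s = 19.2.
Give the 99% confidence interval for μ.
(51.44, 82.36)

t-interval (σ unknown):
df = n - 1 = 13
t* = 3.012 for 99% confidence

Margin of error = t* · s/√n = 3.012 · 19.2/√14 = 15.46

CI: (51.44, 82.36)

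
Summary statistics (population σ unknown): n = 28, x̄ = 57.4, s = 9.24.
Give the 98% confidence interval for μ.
(53.08, 61.72)

t-interval (σ unknown):
df = n - 1 = 27
t* = 2.473 for 98% confidence

Margin of error = t* · s/√n = 2.473 · 9.24/√28 = 4.32

CI: (53.08, 61.72)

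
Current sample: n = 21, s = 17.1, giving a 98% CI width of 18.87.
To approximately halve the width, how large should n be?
n ≈ 84

CI width ∝ 1/√n
To reduce width by factor 2, need √n to grow by 2 → need 2² = 4 times as many samples.

Current: n = 21, width = 18.87
New: n = 84, width ≈ 8.85

Width reduced by factor of 18.87/8.85 = 2.13.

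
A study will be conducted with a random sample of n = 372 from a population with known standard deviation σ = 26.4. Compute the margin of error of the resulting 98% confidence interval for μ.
Margin of error = 3.18

Margin of error = z* · σ/√n
= 2.326 · 26.4/√372
= 2.326 · 26.4/19.2873
= 3.18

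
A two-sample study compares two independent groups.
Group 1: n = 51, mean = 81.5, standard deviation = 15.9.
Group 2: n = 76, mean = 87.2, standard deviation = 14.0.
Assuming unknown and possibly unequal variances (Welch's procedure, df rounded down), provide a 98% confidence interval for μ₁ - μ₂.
(-12.19, 0.79)

Difference: x̄₁ - x̄₂ = -5.70
SE = √(s₁²/n₁ + s₂²/n₂) = √(15.9²/51 + 14.0²/76) = 2.7452
df = 97.89 → 97 (Welch–Satterthwaite, rounded down)
t* = 2.365

CI: -5.70 ± 2.365 · 2.7452 = -5.70 ± 6.49 = (-12.19, 0.79)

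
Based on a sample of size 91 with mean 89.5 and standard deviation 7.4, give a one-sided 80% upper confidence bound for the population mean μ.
μ ≤ 90.16

Upper bound (one-sided):
t* = 0.846 (one-sided for 80%)
Upper bound = x̄ + t* · s/√n = 89.5 + 0.846 · 7.4/√91 = 90.16

We are 80% confident that μ ≤ 90.16.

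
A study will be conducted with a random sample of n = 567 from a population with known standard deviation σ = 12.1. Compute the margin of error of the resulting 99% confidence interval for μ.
Margin of error = 1.31

Margin of error = z* · σ/√n
= 2.576 · 12.1/√567
= 2.576 · 12.1/23.8118
= 1.31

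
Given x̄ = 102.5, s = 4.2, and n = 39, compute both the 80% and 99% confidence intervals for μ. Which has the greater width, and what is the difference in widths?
99% CI is wider by 1.90

df = 38
80% CI: t* = 1.304, (101.62, 103.38), width = 2 · t* · s/√n = 1.75
99% CI: t* = 2.712, (100.68, 104.32), width = 2 · t* · s/√n = 3.65

The 99% CI is wider by 3.65 - 1.75 = 1.90.
Higher confidence requires a wider interval.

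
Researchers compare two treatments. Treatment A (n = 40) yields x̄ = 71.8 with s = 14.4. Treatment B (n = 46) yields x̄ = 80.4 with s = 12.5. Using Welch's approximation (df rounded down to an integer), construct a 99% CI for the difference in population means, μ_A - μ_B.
(-16.34, -0.86)

Difference: x̄₁ - x̄₂ = -8.60
SE = √(s₁²/n₁ + s₂²/n₂) = √(14.4²/40 + 12.5²/46) = 2.9293
df = 77.88 → 77 (Welch–Satterthwaite, rounded down)
t* = 2.641

CI: -8.60 ± 2.641 · 2.9293 = -8.60 ± 7.74 = (-16.34, -0.86)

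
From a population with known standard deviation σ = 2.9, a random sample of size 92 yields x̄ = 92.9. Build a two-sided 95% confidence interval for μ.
(92.31, 93.49)

z-interval (σ known):
z* = 1.960 for 95% confidence

Margin of error = z* · σ/√n = 1.960 · 2.9/√92 = 0.59

CI: (92.9 - 0.59, 92.9 + 0.59) = (92.31, 93.49)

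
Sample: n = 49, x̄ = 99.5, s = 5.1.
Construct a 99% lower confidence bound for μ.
μ ≥ 97.75

Lower bound (one-sided):
t* = 2.407 (one-sided for 99%)
Lower bound = x̄ - t* · s/√n = 99.5 - 2.407 · 5.1/√49 = 97.75

We are 99% confident that μ ≥ 97.75.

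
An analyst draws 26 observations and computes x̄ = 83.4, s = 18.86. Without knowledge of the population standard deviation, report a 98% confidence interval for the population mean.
(74.21, 92.59)

t-interval (σ unknown):
df = n - 1 = 25
t* = 2.485 for 98% confidence

Margin of error = t* · s/√n = 2.485 · 18.86/√26 = 9.19

CI: (74.21, 92.59)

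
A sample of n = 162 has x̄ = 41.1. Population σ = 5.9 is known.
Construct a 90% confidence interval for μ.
(40.34, 41.86)

z-interval (σ known):
z* = 1.645 for 90% confidence

Margin of error = z* · σ/√n = 1.645 · 5.9/√162 = 0.76

CI: (41.1 - 0.76, 41.1 + 0.76) = (40.34, 41.86)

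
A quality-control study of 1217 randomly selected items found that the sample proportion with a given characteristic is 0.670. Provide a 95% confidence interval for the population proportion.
(0.644, 0.696)

Proportion CI:
SE = √(p̂(1-p̂)/n) = √(0.670 · 0.330 / 1217) = 0.01348

z* = 1.960
Margin = z* · SE = 1.960 · 0.01348 = 0.0264

CI: 0.670 ± 0.0264 = (0.644, 0.696)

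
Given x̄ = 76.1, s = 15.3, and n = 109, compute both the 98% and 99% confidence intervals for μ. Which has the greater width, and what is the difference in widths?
99% CI is wider by 0.76

df = 108
98% CI: t* = 2.361, (72.64, 79.56), width = 2 · t* · s/√n = 6.92
99% CI: t* = 2.622, (72.26, 79.94), width = 2 · t* · s/√n = 7.68

The 99% CI is wider by 7.68 - 6.92 = 0.76.
Higher confidence requires a wider interval.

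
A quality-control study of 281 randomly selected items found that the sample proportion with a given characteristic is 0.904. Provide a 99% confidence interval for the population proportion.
(0.859, 0.949)

Proportion CI:
SE = √(p̂(1-p̂)/n) = √(0.904 · 0.096 / 281) = 0.01757

z* = 2.576
Margin = z* · SE = 2.576 · 0.01757 = 0.0453

CI: 0.904 ± 0.0453 = (0.859, 0.949)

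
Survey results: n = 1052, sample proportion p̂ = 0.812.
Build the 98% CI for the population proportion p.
(0.784, 0.840)

Proportion CI:
SE = √(p̂(1-p̂)/n) = √(0.812 · 0.188 / 1052) = 0.01205

z* = 2.326
Margin = z* · SE = 2.326 · 0.01205 = 0.0280

CI: 0.812 ± 0.0280 = (0.784, 0.840)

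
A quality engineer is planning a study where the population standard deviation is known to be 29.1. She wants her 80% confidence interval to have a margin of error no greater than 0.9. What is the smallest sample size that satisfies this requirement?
n ≥ 1719

For margin E ≤ 0.9:
n ≥ (z* · σ / E)²
n ≥ (1.282 · 29.1 / 0.9)²
n ≥ 1718.21

Minimum n = 1719 (rounding up)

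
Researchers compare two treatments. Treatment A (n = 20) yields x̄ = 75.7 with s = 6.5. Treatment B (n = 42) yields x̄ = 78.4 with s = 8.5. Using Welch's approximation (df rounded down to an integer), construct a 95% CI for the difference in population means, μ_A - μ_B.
(-6.64, 1.24)

Difference: x̄₁ - x̄₂ = -2.70
SE = √(s₁²/n₁ + s₂²/n₂) = √(6.5²/20 + 8.5²/42) = 1.9577
df = 47.84 → 47 (Welch–Satterthwaite, rounded down)
t* = 2.012

CI: -2.70 ± 2.012 · 1.9577 = -2.70 ± 3.94 = (-6.64, 1.24)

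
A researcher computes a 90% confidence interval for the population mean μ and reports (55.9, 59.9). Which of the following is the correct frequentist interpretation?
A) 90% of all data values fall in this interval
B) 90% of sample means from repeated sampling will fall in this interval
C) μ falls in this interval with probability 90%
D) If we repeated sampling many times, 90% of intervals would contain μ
D

A) Wrong — a CI is about the parameter μ, not individual data values.
B) Wrong — coverage applies to intervals containing μ, not to future x̄ values.
C) Wrong — μ is fixed; the randomness lives in the interval, not in μ.
D) Correct — this is the frequentist long-run coverage interpretation.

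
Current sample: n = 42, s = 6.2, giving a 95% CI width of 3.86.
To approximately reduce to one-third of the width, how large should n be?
n ≈ 378

CI width ∝ 1/√n
To reduce width by factor 3, need √n to grow by 3 → need 3² = 9 times as many samples.

Current: n = 42, width = 3.86
New: n = 378, width ≈ 1.25

Width reduced by factor of 3.86/1.25 = 3.09.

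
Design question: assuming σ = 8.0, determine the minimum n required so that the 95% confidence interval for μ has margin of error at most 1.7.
n ≥ 86

For margin E ≤ 1.7:
n ≥ (z* · σ / E)²
n ≥ (1.960 · 8.0 / 1.7)²
n ≥ 85.07

Minimum n = 86 (rounding up)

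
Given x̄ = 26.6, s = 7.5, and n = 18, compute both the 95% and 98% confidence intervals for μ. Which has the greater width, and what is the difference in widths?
98% CI is wider by 1.62

df = 17
95% CI: t* = 2.110, (22.87, 30.33), width = 2 · t* · s/√n = 7.46
98% CI: t* = 2.567, (22.06, 31.14), width = 2 · t* · s/√n = 9.08

The 98% CI is wider by 9.08 - 7.46 = 1.62.
Higher confidence requires a wider interval.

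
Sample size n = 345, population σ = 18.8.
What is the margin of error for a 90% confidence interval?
Margin of error = 1.66

Margin of error = z* · σ/√n
= 1.645 · 18.8/√345
= 1.645 · 18.8/18.5742
= 1.66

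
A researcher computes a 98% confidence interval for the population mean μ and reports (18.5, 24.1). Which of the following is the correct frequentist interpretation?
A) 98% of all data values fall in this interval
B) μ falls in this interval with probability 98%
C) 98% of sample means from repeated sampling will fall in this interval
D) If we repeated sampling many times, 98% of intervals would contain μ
D

A) Wrong — a CI is about the parameter μ, not individual data values.
B) Wrong — μ is fixed; the randomness lives in the interval, not in μ.
C) Wrong — coverage applies to intervals containing μ, not to future x̄ values.
D) Correct — this is the frequentist long-run coverage interpretation.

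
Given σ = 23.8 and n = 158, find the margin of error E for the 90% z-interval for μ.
Margin of error = 3.11

Margin of error = z* · σ/√n
= 1.645 · 23.8/√158
= 1.645 · 23.8/12.5698
= 3.11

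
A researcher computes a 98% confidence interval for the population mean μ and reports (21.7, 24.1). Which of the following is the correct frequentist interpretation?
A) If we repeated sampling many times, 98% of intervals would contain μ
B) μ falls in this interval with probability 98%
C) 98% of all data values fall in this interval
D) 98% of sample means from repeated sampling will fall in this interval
A

A) Correct — this is the frequentist long-run coverage interpretation.
B) Wrong — μ is fixed; the randomness lives in the interval, not in μ.
C) Wrong — a CI is about the parameter μ, not individual data values.
D) Wrong — coverage applies to intervals containing μ, not to future x̄ values.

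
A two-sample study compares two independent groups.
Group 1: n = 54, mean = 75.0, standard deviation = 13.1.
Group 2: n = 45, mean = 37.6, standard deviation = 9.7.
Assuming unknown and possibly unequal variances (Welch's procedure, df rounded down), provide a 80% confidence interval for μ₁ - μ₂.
(34.44, 40.36)

Difference: x̄₁ - x̄₂ = 37.40
SE = √(s₁²/n₁ + s₂²/n₂) = √(13.1²/54 + 9.7²/45) = 2.2954
df = 95.75 → 95 (Welch–Satterthwaite, rounded down)
t* = 1.291

CI: 37.40 ± 1.291 · 2.2954 = 37.40 ± 2.96 = (34.44, 40.36)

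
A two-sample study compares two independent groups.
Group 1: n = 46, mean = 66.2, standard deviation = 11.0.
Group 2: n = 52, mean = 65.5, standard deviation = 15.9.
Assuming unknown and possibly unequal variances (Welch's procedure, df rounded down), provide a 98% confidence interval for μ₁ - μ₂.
(-5.78, 7.18)

Difference: x̄₁ - x̄₂ = 0.70
SE = √(s₁²/n₁ + s₂²/n₂) = √(11.0²/46 + 15.9²/52) = 2.7372
df = 90.94 → 90 (Welch–Satterthwaite, rounded down)
t* = 2.368

CI: 0.70 ± 2.368 · 2.7372 = 0.70 ± 6.48 = (-5.78, 7.18)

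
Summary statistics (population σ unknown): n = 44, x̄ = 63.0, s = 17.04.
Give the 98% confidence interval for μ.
(56.79, 69.21)

t-interval (σ unknown):
df = n - 1 = 43
t* = 2.416 for 98% confidence

Margin of error = t* · s/√n = 2.416 · 17.04/√44 = 6.21

CI: (56.79, 69.21)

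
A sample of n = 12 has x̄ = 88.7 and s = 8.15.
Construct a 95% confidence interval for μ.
(83.52, 93.88)

t-interval (σ unknown):
df = n - 1 = 11
t* = 2.201 for 95% confidence

Margin of error = t* · s/√n = 2.201 · 8.15/√12 = 5.18

CI: (83.52, 93.88)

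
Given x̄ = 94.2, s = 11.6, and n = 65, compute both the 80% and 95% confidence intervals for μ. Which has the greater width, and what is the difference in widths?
95% CI is wider by 2.02

df = 64
80% CI: t* = 1.295, (92.34, 96.06), width = 2 · t* · s/√n = 3.73
95% CI: t* = 1.998, (91.33, 97.07), width = 2 · t* · s/√n = 5.75

The 95% CI is wider by 5.75 - 3.73 = 2.02.
Higher confidence requires a wider interval.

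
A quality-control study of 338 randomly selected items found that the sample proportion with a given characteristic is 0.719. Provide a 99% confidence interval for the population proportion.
(0.656, 0.782)

Proportion CI:
SE = √(p̂(1-p̂)/n) = √(0.719 · 0.281 / 338) = 0.02445

z* = 2.576
Margin = z* · SE = 2.576 · 0.02445 = 0.0630

CI: 0.719 ± 0.0630 = (0.656, 0.782)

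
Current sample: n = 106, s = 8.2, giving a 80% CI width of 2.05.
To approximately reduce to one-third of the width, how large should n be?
n ≈ 954

CI width ∝ 1/√n
To reduce width by factor 3, need √n to grow by 3 → need 3² = 9 times as many samples.

Current: n = 106, width = 2.05
New: n = 954, width ≈ 0.68

Width reduced by factor of 2.05/0.68 = 3.01.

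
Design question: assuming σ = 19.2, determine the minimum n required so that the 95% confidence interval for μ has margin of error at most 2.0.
n ≥ 355

For margin E ≤ 2.0:
n ≥ (z* · σ / E)²
n ≥ (1.960 · 19.2 / 2.0)²
n ≥ 354.04

Minimum n = 355 (rounding up)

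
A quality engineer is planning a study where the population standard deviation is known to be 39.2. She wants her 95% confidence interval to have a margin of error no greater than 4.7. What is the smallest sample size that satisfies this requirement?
n ≥ 268

For margin E ≤ 4.7:
n ≥ (z* · σ / E)²
n ≥ (1.960 · 39.2 / 4.7)²
n ≥ 267.23

Minimum n = 268 (rounding up)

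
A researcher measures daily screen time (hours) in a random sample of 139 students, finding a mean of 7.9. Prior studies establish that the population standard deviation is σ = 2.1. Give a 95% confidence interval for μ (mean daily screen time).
(7.55, 8.25)

z-interval (σ known):
z* = 1.960 for 95% confidence

Margin of error = z* · σ/√n = 1.960 · 2.1/√139 = 0.35

CI: (7.9 - 0.35, 7.9 + 0.35) = (7.55, 8.25)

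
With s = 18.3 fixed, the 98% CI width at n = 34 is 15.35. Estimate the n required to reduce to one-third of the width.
n ≈ 306

CI width ∝ 1/√n
To reduce width by factor 3, need √n to grow by 3 → need 3² = 9 times as many samples.

Current: n = 34, width = 15.35
New: n = 306, width ≈ 4.89

Width reduced by factor of 15.35/4.89 = 3.14.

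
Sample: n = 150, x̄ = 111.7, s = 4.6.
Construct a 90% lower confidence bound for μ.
μ ≥ 111.22

Lower bound (one-sided):
t* = 1.287 (one-sided for 90%)
Lower bound = x̄ - t* · s/√n = 111.7 - 1.287 · 4.6/√150 = 111.22

We are 90% confident that μ ≥ 111.22.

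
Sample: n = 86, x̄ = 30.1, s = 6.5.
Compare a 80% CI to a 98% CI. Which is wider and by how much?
98% CI is wider by 1.51

df = 85
80% CI: t* = 1.292, (29.19, 31.01), width = 2 · t* · s/√n = 1.81
98% CI: t* = 2.371, (28.44, 31.76), width = 2 · t* · s/√n = 3.32

The 98% CI is wider by 3.32 - 1.81 = 1.51.
Higher confidence requires a wider interval.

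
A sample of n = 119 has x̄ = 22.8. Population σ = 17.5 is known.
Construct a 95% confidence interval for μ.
(19.66, 25.94)

z-interval (σ known):
z* = 1.960 for 95% confidence

Margin of error = z* · σ/√n = 1.960 · 17.5/√119 = 3.14

CI: (22.8 - 3.14, 22.8 + 3.14) = (19.66, 25.94)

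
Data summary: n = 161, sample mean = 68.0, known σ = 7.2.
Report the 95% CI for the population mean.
(66.89, 69.11)

z-interval (σ known):
z* = 1.960 for 95% confidence

Margin of error = z* · σ/√n = 1.960 · 7.2/√161 = 1.11

CI: (68.0 - 1.11, 68.0 + 1.11) = (66.89, 69.11)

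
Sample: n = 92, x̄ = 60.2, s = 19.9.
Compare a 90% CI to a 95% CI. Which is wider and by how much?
95% CI is wider by 1.34

df = 91
90% CI: t* = 1.662, (56.75, 63.65), width = 2 · t* · s/√n = 6.90
95% CI: t* = 1.986, (56.08, 64.32), width = 2 · t* · s/√n = 8.24

The 95% CI is wider by 8.24 - 6.90 = 1.34.
Higher confidence requires a wider interval.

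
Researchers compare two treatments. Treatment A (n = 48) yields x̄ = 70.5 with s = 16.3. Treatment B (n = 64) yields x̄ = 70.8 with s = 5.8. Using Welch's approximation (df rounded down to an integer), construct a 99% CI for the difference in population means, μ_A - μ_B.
(-6.87, 6.27)

Difference: x̄₁ - x̄₂ = -0.30
SE = √(s₁²/n₁ + s₂²/n₂) = √(16.3²/48 + 5.8²/64) = 2.4619
df = 55.97 → 55 (Welch–Satterthwaite, rounded down)
t* = 2.668

CI: -0.30 ± 2.668 · 2.4619 = -0.30 ± 6.57 = (-6.87, 6.27)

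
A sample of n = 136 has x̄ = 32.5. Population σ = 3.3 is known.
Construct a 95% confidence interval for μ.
(31.95, 33.05)

z-interval (σ known):
z* = 1.960 for 95% confidence

Margin of error = z* · σ/√n = 1.960 · 3.3/√136 = 0.55

CI: (32.5 - 0.55, 32.5 + 0.55) = (31.95, 33.05)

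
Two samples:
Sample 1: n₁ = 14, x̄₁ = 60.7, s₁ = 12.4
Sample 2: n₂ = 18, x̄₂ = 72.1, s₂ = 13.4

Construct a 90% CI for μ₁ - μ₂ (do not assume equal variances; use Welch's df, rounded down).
(-19.18, -3.62)

Difference: x̄₁ - x̄₂ = -11.40
SE = √(s₁²/n₁ + s₂²/n₂) = √(12.4²/14 + 13.4²/18) = 4.5780
df = 29.03 → 29 (Welch–Satterthwaite, rounded down)
t* = 1.699

CI: -11.40 ± 1.699 · 4.5780 = -11.40 ± 7.78 = (-19.18, -3.62)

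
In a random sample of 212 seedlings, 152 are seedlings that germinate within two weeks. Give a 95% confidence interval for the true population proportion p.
(0.656, 0.778)

Proportion CI:
p̂ = 152/212 = 0.71698
SE = √(p̂(1-p̂)/n) = √(0.71698 · 0.28302 / 212) = 0.03094

z* = 1.960
Margin = z* · SE = 1.960 · 0.03094 = 0.0606

CI: 0.71698 ± 0.0606 = (0.656, 0.778)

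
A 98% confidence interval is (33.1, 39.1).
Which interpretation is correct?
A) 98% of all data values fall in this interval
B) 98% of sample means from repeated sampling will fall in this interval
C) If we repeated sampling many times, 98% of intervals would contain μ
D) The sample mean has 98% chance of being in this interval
C

A) Wrong — a CI is about the parameter μ, not individual data values.
B) Wrong — coverage applies to intervals containing μ, not to future x̄ values.
C) Correct — this is the frequentist long-run coverage interpretation.
D) Wrong — x̄ is observed and sits in the interval by construction.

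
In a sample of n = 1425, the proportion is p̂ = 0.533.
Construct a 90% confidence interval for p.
(0.511, 0.555)

Proportion CI:
SE = √(p̂(1-p̂)/n) = √(0.533 · 0.467 / 1425) = 0.01322

z* = 1.645
Margin = z* · SE = 1.645 · 0.01322 = 0.0217

CI: 0.533 ± 0.0217 = (0.511, 0.555)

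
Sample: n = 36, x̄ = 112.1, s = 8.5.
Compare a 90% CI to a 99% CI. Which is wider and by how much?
99% CI is wider by 2.93

df = 35
90% CI: t* = 1.690, (109.71, 114.49), width = 2 · t* · s/√n = 4.79
99% CI: t* = 2.724, (108.24, 115.96), width = 2 · t* · s/√n = 7.72

The 99% CI is wider by 7.72 - 4.79 = 2.93.
Higher confidence requires a wider interval.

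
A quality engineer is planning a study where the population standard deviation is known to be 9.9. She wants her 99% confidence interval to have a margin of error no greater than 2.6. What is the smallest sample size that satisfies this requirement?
n ≥ 97

For margin E ≤ 2.6:
n ≥ (z* · σ / E)²
n ≥ (2.576 · 9.9 / 2.6)²
n ≥ 96.21

Minimum n = 97 (rounding up)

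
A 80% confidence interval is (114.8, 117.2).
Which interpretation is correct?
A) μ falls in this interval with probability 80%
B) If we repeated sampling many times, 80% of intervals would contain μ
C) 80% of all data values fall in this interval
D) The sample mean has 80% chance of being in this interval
B

A) Wrong — μ is fixed; the randomness lives in the interval, not in μ.
B) Correct — this is the frequentist long-run coverage interpretation.
C) Wrong — a CI is about the parameter μ, not individual data values.
D) Wrong — x̄ is observed and sits in the interval by construction.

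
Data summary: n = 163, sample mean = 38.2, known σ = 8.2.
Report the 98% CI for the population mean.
(36.71, 39.69)

z-interval (σ known):
z* = 2.326 for 98% confidence

Margin of error = z* · σ/√n = 2.326 · 8.2/√163 = 1.49

CI: (38.2 - 1.49, 38.2 + 1.49) = (36.71, 39.69)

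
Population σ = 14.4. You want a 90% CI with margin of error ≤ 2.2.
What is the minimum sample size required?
n ≥ 116

For margin E ≤ 2.2:
n ≥ (z* · σ / E)²
n ≥ (1.645 · 14.4 / 2.2)²
n ≥ 115.93

Minimum n = 116 (rounding up)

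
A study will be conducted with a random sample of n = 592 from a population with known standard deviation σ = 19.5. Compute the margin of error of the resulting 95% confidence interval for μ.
Margin of error = 1.57

Margin of error = z* · σ/√n
= 1.960 · 19.5/√592
= 1.960 · 19.5/24.3311
= 1.57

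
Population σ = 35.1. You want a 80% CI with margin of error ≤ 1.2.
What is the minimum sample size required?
n ≥ 1407

For margin E ≤ 1.2:
n ≥ (z* · σ / E)²
n ≥ (1.282 · 35.1 / 1.2)²
n ≥ 1406.14

Minimum n = 1407 (rounding up)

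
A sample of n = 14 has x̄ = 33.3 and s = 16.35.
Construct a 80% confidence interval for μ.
(27.40, 39.20)

t-interval (σ unknown):
df = n - 1 = 13
t* = 1.350 for 80% confidence

Margin of error = t* · s/√n = 1.350 · 16.35/√14 = 5.90

CI: (27.40, 39.20)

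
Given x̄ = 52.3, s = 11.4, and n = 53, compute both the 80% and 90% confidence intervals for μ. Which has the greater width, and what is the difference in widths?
90% CI is wider by 1.18

df = 52
80% CI: t* = 1.298, (50.27, 54.33), width = 2 · t* · s/√n = 4.07
90% CI: t* = 1.675, (49.68, 54.92), width = 2 · t* · s/√n = 5.25

The 90% CI is wider by 5.25 - 4.07 = 1.18.
Higher confidence requires a wider interval.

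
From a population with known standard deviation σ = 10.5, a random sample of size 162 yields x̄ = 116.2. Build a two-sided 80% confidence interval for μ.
(115.14, 117.26)

z-interval (σ known):
z* = 1.282 for 80% confidence

Margin of error = z* · σ/√n = 1.282 · 10.5/√162 = 1.06

CI: (116.2 - 1.06, 116.2 + 1.06) = (115.14, 117.26)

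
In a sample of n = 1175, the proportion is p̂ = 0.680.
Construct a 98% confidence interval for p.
(0.648, 0.712)

Proportion CI:
SE = √(p̂(1-p̂)/n) = √(0.680 · 0.320 / 1175) = 0.01361

z* = 2.326
Margin = z* · SE = 2.326 · 0.01361 = 0.0317

CI: 0.680 ± 0.0317 = (0.648, 0.712)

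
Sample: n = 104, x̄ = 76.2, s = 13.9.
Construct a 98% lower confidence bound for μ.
μ ≥ 73.36

Lower bound (one-sided):
t* = 2.080 (one-sided for 98%)
Lower bound = x̄ - t* · s/√n = 76.2 - 2.080 · 13.9/√104 = 73.36

We are 98% confident that μ ≥ 73.36.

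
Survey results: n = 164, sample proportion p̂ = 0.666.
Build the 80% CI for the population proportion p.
(0.619, 0.713)

Proportion CI:
SE = √(p̂(1-p̂)/n) = √(0.666 · 0.334 / 164) = 0.03683

z* = 1.282
Margin = z* · SE = 1.282 · 0.03683 = 0.0472

CI: 0.666 ± 0.0472 = (0.619, 0.713)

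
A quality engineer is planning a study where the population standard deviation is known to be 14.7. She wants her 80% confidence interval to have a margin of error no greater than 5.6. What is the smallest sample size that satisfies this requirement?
n ≥ 12

For margin E ≤ 5.6:
n ≥ (z* · σ / E)²
n ≥ (1.282 · 14.7 / 5.6)²
n ≥ 11.32

Minimum n = 12 (rounding up)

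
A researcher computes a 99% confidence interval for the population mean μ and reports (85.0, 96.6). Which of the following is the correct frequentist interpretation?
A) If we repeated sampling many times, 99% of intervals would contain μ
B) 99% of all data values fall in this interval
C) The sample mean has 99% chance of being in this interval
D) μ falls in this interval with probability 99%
A

A) Correct — this is the frequentist long-run coverage interpretation.
B) Wrong — a CI is about the parameter μ, not individual data values.
C) Wrong — x̄ is observed and sits in the interval by construction.
D) Wrong — μ is fixed; the randomness lives in the interval, not in μ.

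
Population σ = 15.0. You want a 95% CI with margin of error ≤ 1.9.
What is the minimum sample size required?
n ≥ 240

For margin E ≤ 1.9:
n ≥ (z* · σ / E)²
n ≥ (1.960 · 15.0 / 1.9)²
n ≥ 239.43

Minimum n = 240 (rounding up)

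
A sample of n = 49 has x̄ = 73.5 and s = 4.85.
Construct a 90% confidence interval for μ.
(72.34, 74.66)

t-interval (σ unknown):
df = n - 1 = 48
t* = 1.677 for 90% confidence

Margin of error = t* · s/√n = 1.677 · 4.85/√49 = 1.16

CI: (72.34, 74.66)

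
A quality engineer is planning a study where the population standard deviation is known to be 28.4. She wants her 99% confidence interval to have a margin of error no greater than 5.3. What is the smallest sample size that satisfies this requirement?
n ≥ 191

For margin E ≤ 5.3:
n ≥ (z* · σ / E)²
n ≥ (2.576 · 28.4 / 5.3)²
n ≥ 190.54

Minimum n = 191 (rounding up)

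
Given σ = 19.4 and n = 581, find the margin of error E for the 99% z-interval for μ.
Margin of error = 2.07

Margin of error = z* · σ/√n
= 2.576 · 19.4/√581
= 2.576 · 19.4/24.1039
= 2.07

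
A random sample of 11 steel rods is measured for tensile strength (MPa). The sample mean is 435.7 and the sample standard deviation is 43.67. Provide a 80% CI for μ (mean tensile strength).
(417.63, 453.77)

t-interval (σ unknown):
df = n - 1 = 10
t* = 1.372 for 80% confidence

Margin of error = t* · s/√n = 1.372 · 43.67/√11 = 18.07

CI: (417.63, 453.77)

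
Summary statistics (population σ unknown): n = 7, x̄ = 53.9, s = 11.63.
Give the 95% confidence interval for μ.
(43.14, 64.66)

t-interval (σ unknown):
df = n - 1 = 6
t* = 2.447 for 95% confidence

Margin of error = t* · s/√n = 2.447 · 11.63/√7 = 10.76

CI: (43.14, 64.66)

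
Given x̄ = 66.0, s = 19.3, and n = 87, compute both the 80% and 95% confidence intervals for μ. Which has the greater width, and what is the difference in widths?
95% CI is wider by 2.89

df = 86
80% CI: t* = 1.291, (63.33, 68.67), width = 2 · t* · s/√n = 5.34
95% CI: t* = 1.988, (61.89, 70.11), width = 2 · t* · s/√n = 8.23

The 95% CI is wider by 8.23 - 5.34 = 2.89.
Higher confidence requires a wider interval.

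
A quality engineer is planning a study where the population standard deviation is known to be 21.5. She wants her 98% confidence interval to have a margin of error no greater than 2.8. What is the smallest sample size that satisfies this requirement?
n ≥ 319

For margin E ≤ 2.8:
n ≥ (z* · σ / E)²
n ≥ (2.326 · 21.5 / 2.8)²
n ≥ 318.99

Minimum n = 319 (rounding up)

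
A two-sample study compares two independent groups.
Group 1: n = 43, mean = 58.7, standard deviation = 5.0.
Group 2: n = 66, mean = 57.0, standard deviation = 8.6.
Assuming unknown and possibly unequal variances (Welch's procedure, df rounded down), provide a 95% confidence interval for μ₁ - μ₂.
(-0.89, 4.29)

Difference: x̄₁ - x̄₂ = 1.70
SE = √(s₁²/n₁ + s₂²/n₂) = √(5.0²/43 + 8.6²/66) = 1.3046
df = 105.85 → 105 (Welch–Satterthwaite, rounded down)
t* = 1.983

CI: 1.70 ± 1.983 · 1.3046 = 1.70 ± 2.59 = (-0.89, 4.29)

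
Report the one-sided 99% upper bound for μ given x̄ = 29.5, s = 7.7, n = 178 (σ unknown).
μ ≤ 30.86

Upper bound (one-sided):
t* = 2.348 (one-sided for 99%)
Upper bound = x̄ + t* · s/√n = 29.5 + 2.348 · 7.7/√178 = 30.86

We are 99% confident that μ ≤ 30.86.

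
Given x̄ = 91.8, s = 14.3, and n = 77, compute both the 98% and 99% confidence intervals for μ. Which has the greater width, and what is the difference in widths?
99% CI is wider by 0.87

df = 76
98% CI: t* = 2.376, (87.93, 95.67), width = 2 · t* · s/√n = 7.74
99% CI: t* = 2.642, (87.49, 96.11), width = 2 · t* · s/√n = 8.61

The 99% CI is wider by 8.61 - 7.74 = 0.87.
Higher confidence requires a wider interval.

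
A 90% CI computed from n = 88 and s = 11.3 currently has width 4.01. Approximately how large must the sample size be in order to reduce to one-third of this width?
n ≈ 792

CI width ∝ 1/√n
To reduce width by factor 3, need √n to grow by 3 → need 3² = 9 times as many samples.

Current: n = 88, width = 4.01
New: n = 792, width ≈ 1.32

Width reduced by factor of 4.01/1.32 = 3.04.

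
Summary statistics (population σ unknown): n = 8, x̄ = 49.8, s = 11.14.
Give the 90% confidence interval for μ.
(42.34, 57.26)

t-interval (σ unknown):
df = n - 1 = 7
t* = 1.895 for 90% confidence

Margin of error = t* · s/√n = 1.895 · 11.14/√8 = 7.46

CI: (42.34, 57.26)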